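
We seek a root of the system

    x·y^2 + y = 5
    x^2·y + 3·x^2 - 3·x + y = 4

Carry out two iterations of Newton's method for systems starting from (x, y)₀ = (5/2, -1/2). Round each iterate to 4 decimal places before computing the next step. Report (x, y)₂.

(3.6778, -2.2305)

At (5/2, -1/2): F = (-4.8750, 3.6250).
Jacobian J = [[y^2, 2·x·y + 1], [2·x·y + 6·x - 3, x^2 + 1]].
At the point, J = [[0.2500, -1.5000], [9.5000, 7.2500]] (det J = 16.0625).
Solving J·Δ = −F gives Δ = (1.8619, -2.9397).
Then the next iterate is (x, y)₁ = (4.3619, -3.4397).
Round to (4.3619, -3.4397) and repeat: F = (43.168277, -28.891208), J = [[11.831536, -29.007255], [-6.835855, 20.026172]].
Δ = (-0.6841, 1.2092), so (x, y)₂ = (3.6778, -2.2305).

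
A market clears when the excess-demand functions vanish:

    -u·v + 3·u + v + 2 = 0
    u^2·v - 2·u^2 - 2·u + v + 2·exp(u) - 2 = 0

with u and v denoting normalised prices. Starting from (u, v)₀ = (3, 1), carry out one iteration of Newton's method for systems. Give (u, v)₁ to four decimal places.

(1.3598, 3.8598)

At (3, 1): F = (9.0000, 24.171074).
Jacobian J = [[-v + 3, -u + 1], [2·u·v - 4·u + 2·exp(u) - 2, u^2 + 1]].
At the point, J = [[2.0000, -2.0000], [32.171074, 10.0000]] (det J = 84.342148).
Solving J·Δ = −F gives Δ = (-1.6402, 2.8598).
Then the next iterate is (u, v)₁ = (1.3598, 3.8598).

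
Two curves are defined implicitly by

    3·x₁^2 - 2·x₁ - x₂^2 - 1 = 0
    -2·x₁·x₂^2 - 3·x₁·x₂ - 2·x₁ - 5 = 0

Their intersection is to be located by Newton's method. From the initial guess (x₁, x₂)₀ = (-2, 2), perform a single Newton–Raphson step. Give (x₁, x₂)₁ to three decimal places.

(-1.059, 1.457)

At (-2, 2): F = (11.000, 27.000).
Jacobian J = [[6·x₁ - 2, -2·x₂], [-2·x₂^2 - 3·x₂ - 2, -4·x₁·x₂ - 3·x₁]].
At the point, J = [[-14.000, -4.000], [-16.000, 22.000]] (det J = -372.000).
Solving J·Δ = −F gives Δ = (0.941, -0.543).
Then the next iterate is (x₁, x₂)₁ = (-1.059, 1.457).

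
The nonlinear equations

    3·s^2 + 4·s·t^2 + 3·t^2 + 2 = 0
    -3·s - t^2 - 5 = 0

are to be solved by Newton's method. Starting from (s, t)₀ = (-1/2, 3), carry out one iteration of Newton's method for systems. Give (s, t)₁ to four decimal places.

At (-1/2, 3): F = (11.7500, -12.5000).
Jacobian J = [[6·s + 4·t^2, 8·s·t + 6·t], [-3, -2·t]].
At the point, J = [[33.0000, 6.0000], [-3.0000, -6.0000]] (det J = -180.0000).
Solving J·Δ = −F gives Δ = (0.0250, -2.0958).
Then the next iterate is (s, t)₁ = (-0.4750, 0.9042).

(-0.4750, 0.9042)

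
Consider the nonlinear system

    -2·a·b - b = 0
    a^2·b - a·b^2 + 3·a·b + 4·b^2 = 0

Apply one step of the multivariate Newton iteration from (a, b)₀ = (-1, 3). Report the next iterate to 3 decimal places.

At (-1, 3): F = (3.000, 39.000).
Jacobian J = [[-2·b, -2·a - 1], [2·a·b - b^2 + 3·b, a^2 - 2·a·b + 3·a + 8·b]].
At the point, J = [[-6.000, 1.000], [-6.000, 28.000]] (det J = -162.000).
Solving J·Δ = −F gives Δ = (0.278, -1.333).
Then the next iterate is (a, b)₁ = (-0.722, 1.667).

(-0.722, 1.667)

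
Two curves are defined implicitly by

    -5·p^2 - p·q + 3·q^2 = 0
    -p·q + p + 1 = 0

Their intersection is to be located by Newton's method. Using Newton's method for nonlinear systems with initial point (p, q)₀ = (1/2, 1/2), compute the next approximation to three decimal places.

(2.333, 4.833)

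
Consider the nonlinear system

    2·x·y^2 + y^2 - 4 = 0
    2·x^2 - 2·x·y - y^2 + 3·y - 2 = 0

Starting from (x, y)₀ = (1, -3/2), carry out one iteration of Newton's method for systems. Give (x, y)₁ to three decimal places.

At (1, -3/2): F = (2.750, -3.750).
Jacobian J = [[2·y^2, 4·x·y + 2·y], [4·x - 2·y, -2·x - 2·y + 3]].
At the point, J = [[4.500, -9.000], [7.000, 4.000]] (det J = 81.000).
Solving J·Δ = −F gives Δ = (0.281, 0.446).
Then the next iterate is (x, y)₁ = (1.281, -1.054).

(1.281, -1.054)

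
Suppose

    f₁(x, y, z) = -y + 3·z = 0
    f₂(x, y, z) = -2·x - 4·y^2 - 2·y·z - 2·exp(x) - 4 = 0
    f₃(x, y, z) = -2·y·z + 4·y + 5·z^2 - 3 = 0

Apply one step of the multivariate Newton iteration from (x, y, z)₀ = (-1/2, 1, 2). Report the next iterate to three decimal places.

(-11.805, 3.167, 1.056)

At (-1/2, 1, 2): F = (5.000, -12.21306, 17.000).
Jacobian J = [[0, -1, 3], [-2·exp(x) - 2, -8·y - 2·z, -2·y], [0, -2·z + 4, -2·y + 10·z]].
At the point, J = [[0.000, -1.000, 3.000], [-3.21306, -12.000, -2.000], [0.000, 0.000, 18.000]] (det J = -57.83510).
Solving J·Δ = −F gives Δ = (-11.305, 2.167, -0.944).
Then the next iterate is (x, y, z)₁ = (-11.805, 3.167, 1.056).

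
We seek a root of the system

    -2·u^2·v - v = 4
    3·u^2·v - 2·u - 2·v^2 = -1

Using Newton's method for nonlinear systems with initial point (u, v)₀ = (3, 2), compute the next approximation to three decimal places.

At (3, 2): F = (-42.000, 41.000).
Jacobian J = [[-4·u·v, -2·u^2 - 1], [6·u·v - 2, 3·u^2 - 4·v]].
At the point, J = [[-24.000, -19.000], [34.000, 19.000]] (det J = 190.000).
Solving J·Δ = −F gives Δ = (0.100, -2.337).
Then the next iterate is (u, v)₁ = (3.100, -0.337).

(3.100, -0.337)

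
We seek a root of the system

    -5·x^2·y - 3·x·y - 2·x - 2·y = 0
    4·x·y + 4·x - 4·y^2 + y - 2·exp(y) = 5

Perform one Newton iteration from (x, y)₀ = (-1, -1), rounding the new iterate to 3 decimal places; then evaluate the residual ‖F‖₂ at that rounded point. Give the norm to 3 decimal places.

37.673

At (-1, -1): F = (6.000, -10.73576).
Jacobian J = [[-10·x·y - 3·y - 2, -5·x^2 - 3·x - 2], [4·y + 4, 4·x - 8·y - 2·exp(y) + 1]].
At the point, J = [[-9.000, -4.000], [0.000, 4.26424]] (det J = -38.37817).
Solving J·Δ = −F gives Δ = (-0.452, 2.518).
Then the next iterate is (x, y)₁ = (-1.452, 1.518).
Re-evaluating at (-1.452, 1.518): F = (-9.52162, -36.45002), so ‖F‖₂ = 37.673.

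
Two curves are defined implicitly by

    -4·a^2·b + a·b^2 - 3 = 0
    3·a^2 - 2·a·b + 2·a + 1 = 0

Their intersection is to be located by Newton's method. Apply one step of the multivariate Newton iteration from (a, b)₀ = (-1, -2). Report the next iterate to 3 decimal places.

(-0.917, -1.000)

At (-1, -2): F = (1.000, -2.000).
Jacobian J = [[-8·a·b + b^2, -4·a^2 + 2·a·b], [6·a - 2·b + 2, -2·a]].
At the point, J = [[-12.000, 0.000], [0.000, 2.000]] (det J = -24.000).
Solving J·Δ = −F gives Δ = (0.083, 1.000).
Then the next iterate is (a, b)₁ = (-0.917, -1.000).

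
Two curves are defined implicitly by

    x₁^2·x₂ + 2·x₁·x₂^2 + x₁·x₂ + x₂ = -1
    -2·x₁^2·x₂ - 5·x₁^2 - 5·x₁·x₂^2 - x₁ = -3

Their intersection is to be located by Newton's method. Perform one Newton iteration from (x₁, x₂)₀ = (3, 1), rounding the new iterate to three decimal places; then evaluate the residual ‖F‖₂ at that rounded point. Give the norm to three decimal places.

At (3, 1): F = (20.000, -78.000).
Jacobian J = [[2·x₁·x₂ + 2·x₂^2 + x₂, x₁^2 + 4·x₁·x₂ + x₁ + 1], [-4·x₁·x₂ - 10·x₁ - 5·x₂^2 - 1, -2·x₁^2 - 10·x₁·x₂]].
At the point, J = [[9.000, 25.000], [-48.000, -48.000]] (det J = 768.000).
Solving J·Δ = −F gives Δ = (-1.289, -0.336).
Then the next iterate is (x₁, x₂)₁ = (1.711, 0.664).
Re-evaluating at (1.711, 0.664): F = (6.25272, -21.00822), so ‖F‖₂ = 21.919.

21.919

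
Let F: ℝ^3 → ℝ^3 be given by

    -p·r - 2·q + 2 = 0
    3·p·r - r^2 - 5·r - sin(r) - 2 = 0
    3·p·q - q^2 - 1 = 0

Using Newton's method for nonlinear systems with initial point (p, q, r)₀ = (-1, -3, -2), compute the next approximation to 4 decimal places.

(0.4764, 1.7625, -1.4277)

At (-1, -3, -2): F = (6.0000, 10.909297, -1.0000).
Jacobian J = [[-r, -2, -p], [3·r, 0, 3·p - 2·r - cos(r) - 5], [3·q, 3·p - 2·q, 0]].
At the point, J = [[2.0000, -2.0000, 1.0000], [-6.0000, 0.0000, -3.583853], [-9.0000, 3.0000, 0.0000]] (det J = -61.006238).
Solving J·Δ = −F gives Δ = (1.4764, 4.7625, 0.5723).
Then the next iterate is (p, q, r)₁ = (0.4764, 1.7625, -1.4277).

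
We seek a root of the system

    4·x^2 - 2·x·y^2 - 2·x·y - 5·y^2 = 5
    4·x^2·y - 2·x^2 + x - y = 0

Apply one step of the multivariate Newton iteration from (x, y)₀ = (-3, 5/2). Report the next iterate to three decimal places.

(-1.827, 2.175)

At (-3, 5/2): F = (52.250, 66.500).
Jacobian J = [[8·x - 2·y^2 - 2·y, -4·x·y - 2·x - 10·y], [8·x·y - 4·x + 1, 4·x^2 - 1]].
At the point, J = [[-41.500, 11.000], [-47.000, 35.000]] (det J = -935.500).
Solving J·Δ = −F gives Δ = (1.173, -0.325).
Then the next iterate is (x, y)₁ = (-1.827, 2.175).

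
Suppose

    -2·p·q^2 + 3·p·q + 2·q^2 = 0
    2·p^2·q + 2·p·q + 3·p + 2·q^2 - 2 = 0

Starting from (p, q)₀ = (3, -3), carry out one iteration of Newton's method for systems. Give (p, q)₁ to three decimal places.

At (3, -3): F = (-63.000, -47.000).
Jacobian J = [[-2·q^2 + 3·q, -4·p·q + 3·p + 4·q], [4·p·q + 2·q + 3, 2·p^2 + 2·p + 4·q]].
At the point, J = [[-27.000, 33.000], [-39.000, 12.000]] (det J = 963.000).
Solving J·Δ = −F gives Δ = (-0.826, 1.234).
Then the next iterate is (p, q)₁ = (2.174, -1.766).

(2.174, -1.766)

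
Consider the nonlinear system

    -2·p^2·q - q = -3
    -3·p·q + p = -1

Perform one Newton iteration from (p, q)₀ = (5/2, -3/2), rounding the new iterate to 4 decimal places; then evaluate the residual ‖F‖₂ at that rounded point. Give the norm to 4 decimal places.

17.2487

At (5/2, -3/2): F = (23.2500, 14.7500).
Jacobian J = [[-4·p·q, -2·p^2 - 1], [-3·q + 1, -3·p]].
At the point, J = [[15.0000, -13.5000], [5.5000, -7.5000]] (det J = -38.2500).
Solving J·Δ = −F gives Δ = (0.6471, 2.4412).
Then the next iterate is (p, q)₁ = (3.1471, 0.9412).
Re-evaluating at (3.1471, 0.9412): F = (-16.584938, -4.739052), so ‖F‖₂ = 17.2487.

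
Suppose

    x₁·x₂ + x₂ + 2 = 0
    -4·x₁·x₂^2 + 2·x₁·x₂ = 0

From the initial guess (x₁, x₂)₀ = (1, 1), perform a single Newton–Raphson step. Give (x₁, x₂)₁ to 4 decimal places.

(-9.0000, 4.0000)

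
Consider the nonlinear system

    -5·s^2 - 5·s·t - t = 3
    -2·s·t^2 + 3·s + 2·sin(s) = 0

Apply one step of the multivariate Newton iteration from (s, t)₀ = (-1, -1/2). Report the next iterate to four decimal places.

(-0.0659, -0.9191)

At (-1, -1/2): F = (-10.0000, -4.182942).
Jacobian J = [[-10·s - 5·t, -5·s - 1], [-2·t^2 + 2·cos(s) + 3, -4·s·t]].
At the point, J = [[12.5000, 4.0000], [3.580605, -2.0000]] (det J = -39.322418).
Solving J·Δ = −F gives Δ = (0.9341, -0.4191).
Then the next iterate is (s, t)₁ = (-0.0659, -0.9191).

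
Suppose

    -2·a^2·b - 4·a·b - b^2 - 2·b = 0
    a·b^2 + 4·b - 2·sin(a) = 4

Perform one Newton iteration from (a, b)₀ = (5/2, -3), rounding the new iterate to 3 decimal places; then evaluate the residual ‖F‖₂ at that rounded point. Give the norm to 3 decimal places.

20.794

At (5/2, -3): F = (64.500, 5.30306).
Jacobian J = [[-4·a·b - 4·b, -2·a^2 - 4·a - 2·b - 2], [b^2 - 2·cos(a), 2·a·b + 4]].
At the point, J = [[42.000, -18.500], [10.60229, -11.000]] (det J = -265.85769).
Solving J·Δ = −F gives Δ = (-2.300, -1.734).
Then the next iterate is (a, b)₁ = (0.200, -4.734).
Re-evaluating at (0.200, -4.734): F = (-8.77684, -18.85119), so ‖F‖₂ = 20.794.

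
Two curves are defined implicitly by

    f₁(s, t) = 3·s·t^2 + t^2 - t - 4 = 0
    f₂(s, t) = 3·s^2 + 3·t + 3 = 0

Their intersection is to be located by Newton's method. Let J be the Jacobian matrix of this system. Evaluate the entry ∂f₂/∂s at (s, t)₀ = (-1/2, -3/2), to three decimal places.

∂f₂/∂s = 6·s.
At (-1/2, -3/2) this is -3.000.

-3.000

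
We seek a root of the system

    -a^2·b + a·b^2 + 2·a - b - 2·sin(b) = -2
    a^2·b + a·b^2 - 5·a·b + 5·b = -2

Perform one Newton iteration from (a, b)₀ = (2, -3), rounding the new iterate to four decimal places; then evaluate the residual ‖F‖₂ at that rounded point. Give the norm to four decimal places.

11.6892

At (2, -3): F = (39.282240, 23.0000).
Jacobian J = [[-2·a·b + b^2 + 2, -a^2 + 2·a·b - 2·cos(b) - 1], [2·a·b + b^2 - 5·b, a^2 + 2·a·b - 5·a + 5]].
At the point, J = [[23.0000, -15.020015], [12.0000, -13.0000]] (det J = -118.759820).
Solving J·Δ = −F gives Δ = (-1.3911, 0.4851).
Then the next iterate is (a, b)₁ = (0.6089, -2.5149).
Re-evaluating at (0.6089, -2.5149): F = (11.689184, 0.000814), so ‖F‖₂ = 11.6892.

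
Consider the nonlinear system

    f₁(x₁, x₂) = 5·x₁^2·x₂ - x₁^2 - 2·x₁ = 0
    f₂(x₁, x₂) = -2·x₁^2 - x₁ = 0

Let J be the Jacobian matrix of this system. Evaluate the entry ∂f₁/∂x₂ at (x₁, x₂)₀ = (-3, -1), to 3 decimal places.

∂f₁/∂x₂ = 5·x₁^2.
At (-3, -1) this is 45.000.

45.000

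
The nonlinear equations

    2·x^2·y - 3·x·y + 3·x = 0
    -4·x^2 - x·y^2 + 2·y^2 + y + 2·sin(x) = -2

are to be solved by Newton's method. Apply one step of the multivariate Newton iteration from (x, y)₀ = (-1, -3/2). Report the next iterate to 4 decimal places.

At (-1, -3/2): F = (-10.5000, 1.567058).
Jacobian J = [[4·x·y - 3·y + 3, 2·x^2 - 3·x], [-8·x - y^2 + 2·cos(x), -2·x·y + 4·y + 1]].
At the point, J = [[13.5000, 5.0000], [6.830605, -8.0000]] (det J = -142.153023).
Solving J·Δ = −F gives Δ = (0.5358, 0.6534).
Then the next iterate is (x, y)₁ = (-0.4642, -0.8466).

(-0.4642, -0.8466)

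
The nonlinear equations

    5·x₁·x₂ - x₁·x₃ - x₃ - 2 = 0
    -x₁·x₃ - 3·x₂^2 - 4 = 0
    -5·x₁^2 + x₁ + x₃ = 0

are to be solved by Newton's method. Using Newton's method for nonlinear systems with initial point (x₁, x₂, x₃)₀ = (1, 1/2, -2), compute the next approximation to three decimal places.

(0.123, -0.369, -3.897)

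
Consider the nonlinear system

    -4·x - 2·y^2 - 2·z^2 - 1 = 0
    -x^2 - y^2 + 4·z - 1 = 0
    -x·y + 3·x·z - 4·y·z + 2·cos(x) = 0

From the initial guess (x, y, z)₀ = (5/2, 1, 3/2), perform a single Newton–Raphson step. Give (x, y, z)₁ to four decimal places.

(1.1916, 0.1673, 0.0107)

At (5/2, 1, 3/2): F = (-17.5000, -2.2500, 1.147713).
Jacobian J = [[-4, -4·y, -4·z], [-2·x, -2·y, 4], [-y + 3·z - 2·sin(x), -x - 4·z, 3·x - 4·y]].
At the point, J = [[-4.0000, -4.0000, -6.0000], [-5.0000, -2.0000, 4.0000], [2.303056, -8.5000, 3.5000]] (det J = -497.485560).
Solving J·Δ = −F gives Δ = (-1.3084, -0.8327, -1.4893).
Then the next iterate is (x, y, z)₁ = (1.1916, 0.1673, 0.0107).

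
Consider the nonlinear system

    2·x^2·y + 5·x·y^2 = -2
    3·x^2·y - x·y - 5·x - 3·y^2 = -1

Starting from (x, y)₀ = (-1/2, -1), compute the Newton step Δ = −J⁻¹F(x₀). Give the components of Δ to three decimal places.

(0.056, 0.111)

At (-1/2, -1): F = (-1.000, -0.750).
Jacobian J = [[4·x·y + 5·y^2, 2·x^2 + 10·x·y], [6·x·y - y - 5, 3·x^2 - x - 6·y]].
At the point, J = [[7.000, 5.500], [-1.000, 7.250]] (det J = 56.250).
Solving J·Δ = −F gives Δ = (0.056, 0.111).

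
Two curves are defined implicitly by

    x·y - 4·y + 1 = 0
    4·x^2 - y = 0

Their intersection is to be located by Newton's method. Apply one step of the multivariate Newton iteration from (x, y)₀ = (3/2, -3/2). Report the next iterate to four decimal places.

At (3/2, -3/2): F = (4.7500, 10.5000).
Jacobian J = [[y, x - 4], [8·x, -1]].
At the point, J = [[-1.5000, -2.5000], [12.0000, -1.0000]] (det J = 31.5000).
Solving J·Δ = −F gives Δ = (-0.6825, 2.3095).
Then the next iterate is (x, y)₁ = (0.8175, 0.8095).

(0.8175, 0.8095)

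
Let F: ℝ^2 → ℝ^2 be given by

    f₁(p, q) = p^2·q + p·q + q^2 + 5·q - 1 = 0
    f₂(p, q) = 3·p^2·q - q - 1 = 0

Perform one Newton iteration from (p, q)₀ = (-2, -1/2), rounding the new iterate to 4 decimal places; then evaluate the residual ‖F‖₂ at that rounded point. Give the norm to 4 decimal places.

At (-2, -1/2): F = (-4.2500, -6.5000).
Jacobian J = [[2·p·q + q, p^2 + p + 2·q + 5], [6·p·q, 3·p^2 - 1]].
At the point, J = [[1.5000, 6.0000], [6.0000, 11.0000]] (det J = -19.5000).
Solving J·Δ = −F gives Δ = (-0.3974, 0.8077).
Then the next iterate is (p, q)₁ = (-2.3974, 0.3077).
Re-evaluating at (-2.3974, 0.3077): F = (1.664013, 3.997842), so ‖F‖₂ = 4.3303.

4.3303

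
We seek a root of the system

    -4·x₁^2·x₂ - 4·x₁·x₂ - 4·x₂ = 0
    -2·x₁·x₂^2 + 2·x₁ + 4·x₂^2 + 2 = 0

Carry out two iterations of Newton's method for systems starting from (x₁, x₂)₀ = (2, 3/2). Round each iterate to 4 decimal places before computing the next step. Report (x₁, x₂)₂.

At (2, 3/2): F = (-42.0000, 6.0000).
Jacobian J = [[-8·x₁·x₂ - 4·x₂, -4·x₁^2 - 4·x₁ - 4], [-2·x₂^2 + 2, -4·x₁·x₂ + 8·x₂]].
At the point, J = [[-30.0000, -28.0000], [-2.5000, 0.0000]] (det J = -70.0000).
Solving J·Δ = −F gives Δ = (2.4000, -4.0714).
Then the next iterate is (x₁, x₂)₁ = (4.4000, -2.5714).
Round to (4.4000, -2.5714) and repeat: F = (254.671456, -20.938070), J = [[100.798880, -99.0400], [-11.224196, 24.685440]].
Δ = (-3.0604, -0.5433), so (x₁, x₂)₂ = (1.3396, -3.1147).

(1.3396, -3.1147)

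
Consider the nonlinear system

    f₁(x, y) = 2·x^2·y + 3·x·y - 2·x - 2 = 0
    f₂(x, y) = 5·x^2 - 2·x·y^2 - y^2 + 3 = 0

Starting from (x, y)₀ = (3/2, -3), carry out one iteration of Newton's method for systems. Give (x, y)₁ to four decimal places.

(0.6446, -2.2007)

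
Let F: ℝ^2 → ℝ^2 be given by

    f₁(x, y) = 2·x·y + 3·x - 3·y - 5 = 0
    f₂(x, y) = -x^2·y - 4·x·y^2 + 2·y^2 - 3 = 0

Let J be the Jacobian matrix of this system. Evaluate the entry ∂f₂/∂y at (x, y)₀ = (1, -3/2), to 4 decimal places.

5.0000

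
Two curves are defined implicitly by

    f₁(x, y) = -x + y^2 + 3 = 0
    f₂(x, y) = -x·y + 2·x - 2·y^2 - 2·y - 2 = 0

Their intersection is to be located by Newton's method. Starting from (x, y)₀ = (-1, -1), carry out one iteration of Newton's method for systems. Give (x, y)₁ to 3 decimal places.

At (-1, -1): F = (5.000, -5.000).
Jacobian J = [[-1, 2·y], [-y + 2, -x - 4·y - 2]].
At the point, J = [[-1.000, -2.000], [3.000, 3.000]] (det J = 3.000).
Solving J·Δ = −F gives Δ = (-1.667, 3.333).
Then the next iterate is (x, y)₁ = (-2.667, 2.333).

(-2.667, 2.333)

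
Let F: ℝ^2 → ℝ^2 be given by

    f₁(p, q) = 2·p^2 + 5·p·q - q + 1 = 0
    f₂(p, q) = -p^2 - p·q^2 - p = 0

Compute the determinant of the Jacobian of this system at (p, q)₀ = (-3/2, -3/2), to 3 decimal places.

58.625

J = [[4·p + 5·q, 5·p - 1], [-2·p - q^2 - 1, -2·p·q]].
At the point, J = [[-13.500, -8.500], [-0.250, -4.500]].
det J = 58.625.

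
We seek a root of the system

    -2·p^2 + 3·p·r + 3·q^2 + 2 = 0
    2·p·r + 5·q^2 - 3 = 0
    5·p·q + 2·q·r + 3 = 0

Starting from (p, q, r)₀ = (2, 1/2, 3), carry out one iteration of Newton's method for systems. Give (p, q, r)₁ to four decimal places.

(1.9934, -0.0716, 1.1619)

At (2, 1/2, 3): F = (12.7500, 10.2500, 11.0000).
Jacobian J = [[-4·p + 3·r, 6·q, 3·p], [2·r, 10·q, 2·p], [5·q, 5·p + 2·r, 2·q]].
At the point, J = [[1.0000, 3.0000, 6.0000], [6.0000, 5.0000, 4.0000], [2.5000, 16.0000, 1.0000]] (det J = 454.0000).
Solving J·Δ = −F gives Δ = (-0.0066, -0.5716, -1.8381).
Then the next iterate is (p, q, r)₁ = (1.9934, -0.0716, 1.1619).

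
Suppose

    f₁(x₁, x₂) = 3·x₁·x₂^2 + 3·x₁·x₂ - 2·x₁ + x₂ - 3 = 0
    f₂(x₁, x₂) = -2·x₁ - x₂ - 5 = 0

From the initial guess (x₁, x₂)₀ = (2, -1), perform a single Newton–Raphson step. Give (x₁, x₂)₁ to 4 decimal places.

(-2.0000, -1.0000)

At (2, -1): F = (-8.0000, -8.0000).
Jacobian J = [[3·x₂^2 + 3·x₂ - 2, 6·x₁·x₂ + 3·x₁ + 1], [-2, -1]].
At the point, J = [[-2.0000, -5.0000], [-2.0000, -1.0000]] (det J = -8.0000).
Solving J·Δ = −F gives Δ = (-4.0000, 0.0000).
Then the next iterate is (x₁, x₂)₁ = (-2.0000, -1.0000).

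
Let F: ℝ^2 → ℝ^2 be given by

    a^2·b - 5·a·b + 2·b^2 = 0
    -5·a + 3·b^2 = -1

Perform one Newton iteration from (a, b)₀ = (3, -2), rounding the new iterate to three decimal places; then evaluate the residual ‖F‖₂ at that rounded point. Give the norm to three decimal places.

At (3, -2): F = (20.000, -2.000).
Jacobian J = [[2·a·b - 5·b, a^2 - 5·a + 4·b], [-5, 6·b]].
At the point, J = [[-2.000, -14.000], [-5.000, -12.000]] (det J = -46.000).
Solving J·Δ = −F gives Δ = (-5.826, 2.261).
Then the next iterate is (a, b)₁ = (-2.826, 0.261).
Re-evaluating at (-2.826, 0.261): F = (5.90859, 15.33436), so ‖F‖₂ = 16.433.

16.433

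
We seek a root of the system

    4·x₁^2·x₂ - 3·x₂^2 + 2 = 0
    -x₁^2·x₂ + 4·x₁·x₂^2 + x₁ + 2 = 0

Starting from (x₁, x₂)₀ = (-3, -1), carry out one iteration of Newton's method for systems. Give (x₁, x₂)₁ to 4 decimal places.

(-2.0373, -0.6692)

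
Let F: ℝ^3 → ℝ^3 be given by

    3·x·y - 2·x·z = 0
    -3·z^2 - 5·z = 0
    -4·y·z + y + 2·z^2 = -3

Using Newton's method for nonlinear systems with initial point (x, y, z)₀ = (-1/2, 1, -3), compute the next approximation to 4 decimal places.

(-0.3491, -0.4793, -2.0769)

At (-1/2, 1, -3): F = (-4.5000, -12.0000, 34.0000).
Jacobian J = [[3·y - 2·z, 3·x, -2·x], [0, 0, -6·z - 5], [0, -4·z + 1, -4·y + 4·z]].
At the point, J = [[9.0000, -1.5000, 1.0000], [0.0000, 0.0000, 13.0000], [0.0000, 13.0000, -16.0000]] (det J = -1521.0000).
Solving J·Δ = −F gives Δ = (0.1509, -1.4793, 0.9231).
Then the next iterate is (x, y, z)₁ = (-0.3491, -0.4793, -2.0769).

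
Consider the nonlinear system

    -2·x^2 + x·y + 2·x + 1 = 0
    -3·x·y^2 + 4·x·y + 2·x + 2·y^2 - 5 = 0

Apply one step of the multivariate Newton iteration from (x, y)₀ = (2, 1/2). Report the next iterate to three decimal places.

(1.579, 0.342)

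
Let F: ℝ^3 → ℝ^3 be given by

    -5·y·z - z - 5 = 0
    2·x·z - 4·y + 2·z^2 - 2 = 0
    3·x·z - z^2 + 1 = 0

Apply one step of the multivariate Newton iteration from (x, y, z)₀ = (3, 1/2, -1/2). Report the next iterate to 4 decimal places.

(-6.9194, 0.2419, -1.6129)

At (3, 1/2, -1/2): F = (-3.2500, -6.5000, -3.7500).
Jacobian J = [[0, -5·z, -5·y - 1], [2·z, -4, 2·x + 4·z], [3·z, 0, 3·x - 2·z]].
At the point, J = [[0.0000, 2.5000, -3.5000], [-1.0000, -4.0000, 4.0000], [-1.5000, 0.0000, 10.0000]] (det J = 31.0000).
Solving J·Δ = −F gives Δ = (-9.9194, -0.2581, -1.1129).
Then the next iterate is (x, y, z)₁ = (-6.9194, 0.2419, -1.6129).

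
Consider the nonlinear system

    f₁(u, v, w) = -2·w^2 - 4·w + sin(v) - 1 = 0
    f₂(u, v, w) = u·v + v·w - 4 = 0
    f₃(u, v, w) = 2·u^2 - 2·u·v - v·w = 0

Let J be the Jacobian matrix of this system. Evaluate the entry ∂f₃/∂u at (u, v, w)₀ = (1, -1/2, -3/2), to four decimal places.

∂f₃/∂u = 4·u - 2·v.
At (1, -1/2, -3/2) this is 5.0000.

5.0000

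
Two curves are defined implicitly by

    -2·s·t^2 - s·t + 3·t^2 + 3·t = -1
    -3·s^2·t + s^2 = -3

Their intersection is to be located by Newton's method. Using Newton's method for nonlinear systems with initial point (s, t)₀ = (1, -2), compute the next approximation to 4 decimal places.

At (1, -2): F = (1.0000, 10.0000).
Jacobian J = [[-2·t^2 - t, -4·s·t - s + 6·t + 3], [-6·s·t + 2·s, -3·s^2]].
At the point, J = [[-6.0000, -2.0000], [14.0000, -3.0000]] (det J = 46.0000).
Solving J·Δ = −F gives Δ = (-0.3696, 1.6087).
Then the next iterate is (s, t)₁ = (0.6304, -0.3913).

(0.6304, -0.3913)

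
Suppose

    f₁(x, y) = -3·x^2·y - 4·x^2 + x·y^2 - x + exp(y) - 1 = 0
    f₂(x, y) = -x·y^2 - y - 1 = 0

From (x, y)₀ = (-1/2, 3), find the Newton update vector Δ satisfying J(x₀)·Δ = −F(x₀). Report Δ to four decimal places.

(-0.0820, -0.6191)

At (-1/2, 3): F = (11.835537, 0.5000).
Jacobian J = [[-6·x·y - 8·x + y^2 - 1, -3·x^2 + 2·x·y + exp(y)], [-y^2, -2·x·y - 1]].
At the point, J = [[21.0000, 16.335537], [-9.0000, 2.0000]] (det J = 189.019832).
Solving J·Δ = −F gives Δ = (-0.0820, -0.6191).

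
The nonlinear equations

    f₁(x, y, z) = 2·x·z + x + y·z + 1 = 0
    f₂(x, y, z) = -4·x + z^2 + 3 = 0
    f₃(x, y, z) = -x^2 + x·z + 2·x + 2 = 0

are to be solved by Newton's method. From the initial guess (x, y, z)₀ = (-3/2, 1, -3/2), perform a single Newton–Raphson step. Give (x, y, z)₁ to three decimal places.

(-0.295, -1.798, 0.644)

At (-3/2, 1, -3/2): F = (2.500, 11.250, -1.000).
Jacobian J = [[2·z + 1, z, 2·x + y], [-4, 0, 2·z], [-2·x + z + 2, 0, x]].
At the point, J = [[-2.000, -1.500, -2.000], [-4.000, 0.000, -3.000], [3.500, 0.000, -1.500]] (det J = 24.750).
Solving J·Δ = −F gives Δ = (1.205, -2.798, 2.144).
Then the next iterate is (x, y, z)₁ = (-0.295, -1.798, 0.644).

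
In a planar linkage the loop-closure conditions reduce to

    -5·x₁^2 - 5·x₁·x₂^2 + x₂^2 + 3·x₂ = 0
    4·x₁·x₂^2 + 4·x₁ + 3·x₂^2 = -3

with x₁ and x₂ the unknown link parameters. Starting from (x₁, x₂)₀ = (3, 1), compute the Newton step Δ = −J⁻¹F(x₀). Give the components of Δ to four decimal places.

At (3, 1): F = (-56.0000, 30.0000).
Jacobian J = [[-10·x₁ - 5·x₂^2, -10·x₁·x₂ + 2·x₂ + 3], [4·x₂^2 + 4, 8·x₁·x₂ + 6·x₂]].
At the point, J = [[-35.0000, -25.0000], [8.0000, 30.0000]] (det J = -850.0000).
Solving J·Δ = −F gives Δ = (-1.0941, -0.7082).

(-1.0941, -0.7082)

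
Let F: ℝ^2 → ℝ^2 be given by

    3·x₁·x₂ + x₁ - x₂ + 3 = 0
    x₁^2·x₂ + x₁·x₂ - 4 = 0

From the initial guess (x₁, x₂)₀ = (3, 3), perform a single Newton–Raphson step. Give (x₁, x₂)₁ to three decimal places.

At (3, 3): F = (30.000, 32.000).
Jacobian J = [[3·x₂ + 1, 3·x₁ - 1], [2·x₁·x₂ + x₂, x₁^2 + x₁]].
At the point, J = [[10.000, 8.000], [21.000, 12.000]] (det J = -48.000).
Solving J·Δ = −F gives Δ = (2.167, -6.458).
Then the next iterate is (x₁, x₂)₁ = (5.167, -3.458).

(5.167, -3.458)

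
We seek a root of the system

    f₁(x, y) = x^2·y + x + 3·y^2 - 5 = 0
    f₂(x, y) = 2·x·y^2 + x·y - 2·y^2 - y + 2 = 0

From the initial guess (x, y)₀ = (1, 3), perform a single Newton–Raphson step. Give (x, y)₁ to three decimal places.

(0.905, 1.667)

At (1, 3): F = (26.000, 2.000).
Jacobian J = [[2·x·y + 1, x^2 + 6·y], [2·y^2 + y, 4·x·y + x - 4·y - 1]].
At the point, J = [[7.000, 19.000], [21.000, 0.000]] (det J = -399.000).
Solving J·Δ = −F gives Δ = (-0.095, -1.333).
Then the next iterate is (x, y)₁ = (0.905, 1.667).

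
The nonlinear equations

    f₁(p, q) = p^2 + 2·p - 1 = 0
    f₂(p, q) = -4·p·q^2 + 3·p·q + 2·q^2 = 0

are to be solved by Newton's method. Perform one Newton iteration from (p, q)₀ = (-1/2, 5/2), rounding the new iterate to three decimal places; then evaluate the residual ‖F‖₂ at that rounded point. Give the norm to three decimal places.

16.143

At (-1/2, 5/2): F = (-1.750, 21.250).
Jacobian J = [[2·p + 2, 0], [-4·q^2 + 3·q, -8·p·q + 3·p + 4·q]].
At the point, J = [[1.000, 0.000], [-17.500, 18.500]] (det J = 18.500).
Solving J·Δ = −F gives Δ = (1.750, 0.507).
Then the next iterate is (p, q)₁ = (1.250, 3.007).
Re-evaluating at (1.250, 3.007): F = (3.06250, -15.84990), so ‖F‖₂ = 16.143.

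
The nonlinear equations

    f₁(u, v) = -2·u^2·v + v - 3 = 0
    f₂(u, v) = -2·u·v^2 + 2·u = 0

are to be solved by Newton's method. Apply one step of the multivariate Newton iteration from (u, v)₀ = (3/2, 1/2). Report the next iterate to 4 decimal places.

(-0.0526, 0.4737)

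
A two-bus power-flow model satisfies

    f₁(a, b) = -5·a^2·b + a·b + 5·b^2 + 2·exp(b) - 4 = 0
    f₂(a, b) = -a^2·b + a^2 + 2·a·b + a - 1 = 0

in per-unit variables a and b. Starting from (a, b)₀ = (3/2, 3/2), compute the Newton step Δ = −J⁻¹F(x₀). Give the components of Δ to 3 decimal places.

(-1.051, -1.664)

At (3/2, 3/2): F = (1.58838, 3.875).
Jacobian J = [[-10·a·b + b, -5·a^2 + a + 10·b + 2·exp(b)], [-2·a·b + 2·a + 2·b + 1, -a^2 + 2·a]].
At the point, J = [[-21.000, 14.21338], [2.500, 0.750]] (det J = -51.28345).
Solving J·Δ = −F gives Δ = (-1.051, -1.664).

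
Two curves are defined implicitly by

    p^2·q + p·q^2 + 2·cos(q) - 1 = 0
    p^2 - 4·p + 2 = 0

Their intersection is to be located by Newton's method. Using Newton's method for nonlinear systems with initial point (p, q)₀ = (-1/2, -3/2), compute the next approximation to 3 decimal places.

At (-1/2, -3/2): F = (-2.35853, 4.250).
Jacobian J = [[2·p·q + q^2, p^2 + 2·p·q - 2·sin(q)], [2·p - 4, 0]].
At the point, J = [[3.750, 3.74499], [-5.000, 0.000]] (det J = 18.72495).
Solving J·Δ = −F gives Δ = (0.850, -0.221).
Then the next iterate is (p, q)₁ = (0.350, -1.721).

(0.350, -1.721)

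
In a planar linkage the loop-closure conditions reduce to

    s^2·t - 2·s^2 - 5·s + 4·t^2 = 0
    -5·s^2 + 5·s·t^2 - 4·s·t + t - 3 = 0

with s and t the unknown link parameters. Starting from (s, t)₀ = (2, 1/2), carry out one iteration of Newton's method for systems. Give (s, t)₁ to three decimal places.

(0.895, 0.855)

At (2, 1/2): F = (-15.000, -24.000).
Jacobian J = [[2·s·t - 4·s - 5, s^2 + 8·t], [-10·s + 5·t^2 - 4·t, 10·s·t - 4·s + 1]].
At the point, J = [[-11.000, 8.000], [-20.750, 3.000]] (det J = 133.000).
Solving J·Δ = −F gives Δ = (-1.105, 0.355).
Then the next iterate is (s, t)₁ = (0.895, 0.855).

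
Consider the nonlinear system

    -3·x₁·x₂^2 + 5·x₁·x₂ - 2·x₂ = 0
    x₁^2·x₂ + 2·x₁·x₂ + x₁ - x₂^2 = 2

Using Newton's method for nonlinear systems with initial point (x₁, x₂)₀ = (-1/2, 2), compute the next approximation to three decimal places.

(-5.750, -3.000)

At (-1/2, 2): F = (-3.000, -8.000).
Jacobian J = [[-3·x₂^2 + 5·x₂, -6·x₁·x₂ + 5·x₁ - 2], [2·x₁·x₂ + 2·x₂ + 1, x₁^2 + 2·x₁ - 2·x₂]].
At the point, J = [[-2.000, 1.500], [3.000, -4.750]] (det J = 5.000).
Solving J·Δ = −F gives Δ = (-5.250, -5.000).
Then the next iterate is (x₁, x₂)₁ = (-5.750, -3.000).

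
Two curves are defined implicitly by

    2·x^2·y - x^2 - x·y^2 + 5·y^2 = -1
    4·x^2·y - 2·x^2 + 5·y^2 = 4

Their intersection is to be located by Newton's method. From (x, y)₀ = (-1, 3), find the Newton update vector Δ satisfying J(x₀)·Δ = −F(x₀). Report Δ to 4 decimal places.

(-0.8947, -2.0263)

At (-1, 3): F = (60.0000, 51.0000).
Jacobian J = [[4·x·y - 2·x - y^2, 2·x^2 - 2·x·y + 10·y], [8·x·y - 4·x, 4·x^2 + 10·y]].
At the point, J = [[-19.0000, 38.0000], [-20.0000, 34.0000]] (det J = 114.0000).
Solving J·Δ = −F gives Δ = (-0.8947, -2.0263).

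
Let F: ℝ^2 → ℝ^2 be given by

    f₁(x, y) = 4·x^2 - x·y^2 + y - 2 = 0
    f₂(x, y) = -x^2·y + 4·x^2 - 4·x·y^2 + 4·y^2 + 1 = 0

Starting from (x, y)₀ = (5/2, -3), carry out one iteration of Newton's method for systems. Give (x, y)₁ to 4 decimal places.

At (5/2, -3): F = (-2.5000, -9.2500).
Jacobian J = [[8·x - y^2, -2·x·y + 1], [-2·x·y + 8·x - 4·y^2, -x^2 - 8·x·y + 8·y]].
At the point, J = [[11.0000, 16.0000], [-1.0000, 29.7500]] (det J = 343.2500).
Solving J·Δ = −F gives Δ = (-0.2145, 0.3037).
Then the next iterate is (x, y)₁ = (2.2855, -2.6963).

(2.2855, -2.6963)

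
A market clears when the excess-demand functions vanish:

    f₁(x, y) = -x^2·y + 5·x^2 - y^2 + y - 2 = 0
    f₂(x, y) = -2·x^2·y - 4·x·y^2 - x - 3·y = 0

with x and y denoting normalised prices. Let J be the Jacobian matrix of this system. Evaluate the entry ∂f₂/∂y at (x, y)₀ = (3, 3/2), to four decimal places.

∂f₂/∂y = -2·x^2 - 8·x·y - 3.
At (3, 3/2) this is -57.0000.

-57.0000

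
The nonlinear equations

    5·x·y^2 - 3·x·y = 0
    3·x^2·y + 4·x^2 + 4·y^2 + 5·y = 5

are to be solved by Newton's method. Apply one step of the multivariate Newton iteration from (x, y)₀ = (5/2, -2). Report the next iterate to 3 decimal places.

(2.078, -1.060)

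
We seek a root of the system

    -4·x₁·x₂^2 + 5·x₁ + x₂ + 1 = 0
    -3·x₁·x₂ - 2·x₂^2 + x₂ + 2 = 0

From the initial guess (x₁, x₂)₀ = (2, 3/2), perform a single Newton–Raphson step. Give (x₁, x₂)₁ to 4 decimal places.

At (2, 3/2): F = (-5.5000, -10.0000).
Jacobian J = [[-4·x₂^2 + 5, -8·x₁·x₂ + 1], [-3·x₂, -3·x₁ - 4·x₂ + 1]].
At the point, J = [[-4.0000, -23.0000], [-4.5000, -11.0000]] (det J = -59.5000).
Solving J·Δ = −F gives Δ = (-2.8487, 0.2563).
Then the next iterate is (x₁, x₂)₁ = (-0.8487, 1.7563).

(-0.8487, 1.7563)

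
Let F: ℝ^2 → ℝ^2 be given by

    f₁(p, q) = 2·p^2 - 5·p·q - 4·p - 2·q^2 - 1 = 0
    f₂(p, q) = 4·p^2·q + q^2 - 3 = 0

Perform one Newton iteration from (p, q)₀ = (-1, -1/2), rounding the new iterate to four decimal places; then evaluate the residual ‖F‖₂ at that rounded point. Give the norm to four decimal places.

3.0507

At (-1, -1/2): F = (2.0000, -4.7500).
Jacobian J = [[4·p - 5·q - 4, -5·p - 4·q], [8·p·q, 4·p^2 + 2·q]].
At the point, J = [[-5.5000, 7.0000], [4.0000, 3.0000]] (det J = -44.5000).
Solving J·Δ = −F gives Δ = (0.8820, 0.4073).
Then the next iterate is (p, q)₁ = (-0.1180, -0.0927).
Re-evaluating at (-0.1180, -0.0927): F = (-0.572032, -2.996570), so ‖F‖₂ = 3.0507.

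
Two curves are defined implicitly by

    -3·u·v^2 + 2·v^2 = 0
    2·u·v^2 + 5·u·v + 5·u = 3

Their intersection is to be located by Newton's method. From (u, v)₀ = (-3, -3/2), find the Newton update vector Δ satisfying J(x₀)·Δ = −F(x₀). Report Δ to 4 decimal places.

(4.8689, -0.2459)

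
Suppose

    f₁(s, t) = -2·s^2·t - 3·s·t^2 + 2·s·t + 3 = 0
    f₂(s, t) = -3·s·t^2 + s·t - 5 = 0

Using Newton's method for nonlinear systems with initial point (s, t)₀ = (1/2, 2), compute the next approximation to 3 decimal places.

(4.500, -7.091)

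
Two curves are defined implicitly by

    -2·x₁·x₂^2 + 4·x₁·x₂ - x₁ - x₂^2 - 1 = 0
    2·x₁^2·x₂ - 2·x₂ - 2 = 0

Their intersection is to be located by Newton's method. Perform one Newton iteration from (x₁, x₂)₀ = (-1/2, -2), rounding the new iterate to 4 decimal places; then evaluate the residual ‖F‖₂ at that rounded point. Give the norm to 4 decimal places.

0.9329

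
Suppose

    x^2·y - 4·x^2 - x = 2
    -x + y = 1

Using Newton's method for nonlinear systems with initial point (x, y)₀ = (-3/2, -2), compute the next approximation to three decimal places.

(-0.948, 0.052)

At (-3/2, -2): F = (-14.000, -1.500).
Jacobian J = [[2·x·y - 8·x - 1, x^2], [-1, 1]].
At the point, J = [[17.000, 2.250], [-1.000, 1.000]] (det J = 19.250).
Solving J·Δ = −F gives Δ = (0.552, 2.052).
Then the next iterate is (x, y)₁ = (-0.948, 0.052).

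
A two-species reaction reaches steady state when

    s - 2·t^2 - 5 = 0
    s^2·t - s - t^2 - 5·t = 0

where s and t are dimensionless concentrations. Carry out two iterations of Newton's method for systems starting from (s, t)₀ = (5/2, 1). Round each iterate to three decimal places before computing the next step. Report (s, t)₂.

(4.791, 1.563)

At (5/2, 1): F = (-4.500, -2.250).
Jacobian J = [[1, -4·t], [2·s·t - 1, s^2 - 2·t - 5]].
At the point, J = [[1.000, -4.000], [4.000, -0.750]] (det J = 15.250).
Solving J·Δ = −F gives Δ = (0.369, -1.033).
Then the next iterate is (s, t)₁ = (2.869, -0.033).
Round to (2.869, -0.033) and repeat: F = (-2.13318, -2.97672), J = [[1.000, 0.132], [-1.18935, 3.29716]].
Δ = (1.922, 1.596), so (s, t)₂ = (4.791, 1.563).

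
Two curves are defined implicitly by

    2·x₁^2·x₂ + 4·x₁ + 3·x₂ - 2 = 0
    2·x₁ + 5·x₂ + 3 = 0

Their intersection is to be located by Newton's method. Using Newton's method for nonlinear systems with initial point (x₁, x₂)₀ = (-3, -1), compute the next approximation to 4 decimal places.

At (-3, -1): F = (-35.0000, -8.0000).
Jacobian J = [[4·x₁·x₂ + 4, 2·x₁^2 + 3], [2, 5]].
At the point, J = [[16.0000, 21.0000], [2.0000, 5.0000]] (det J = 38.0000).
Solving J·Δ = −F gives Δ = (0.1842, 1.5263).
Then the next iterate is (x₁, x₂)₁ = (-2.8158, 0.5263).

(-2.8158, 0.5263)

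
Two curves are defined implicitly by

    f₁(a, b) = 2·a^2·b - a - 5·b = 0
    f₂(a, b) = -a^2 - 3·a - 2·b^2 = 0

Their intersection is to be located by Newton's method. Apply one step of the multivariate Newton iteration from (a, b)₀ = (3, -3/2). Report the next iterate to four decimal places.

At (3, -3/2): F = (-22.5000, -22.5000).
Jacobian J = [[4·a·b - 1, 2·a^2 - 5], [-2·a - 3, -4·b]].
At the point, J = [[-19.0000, 13.0000], [-9.0000, 6.0000]] (det J = 3.0000).
Solving J·Δ = −F gives Δ = (-52.5000, -75.0000).
Then the next iterate is (a, b)₁ = (-49.5000, -76.5000).

(-49.5000, -76.5000)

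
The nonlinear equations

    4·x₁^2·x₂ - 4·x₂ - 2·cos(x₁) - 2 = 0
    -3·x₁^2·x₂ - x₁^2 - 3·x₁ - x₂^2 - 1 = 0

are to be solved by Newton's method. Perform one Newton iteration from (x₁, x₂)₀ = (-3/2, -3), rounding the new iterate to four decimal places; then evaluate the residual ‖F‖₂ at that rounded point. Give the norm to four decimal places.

At (-3/2, -3): F = (-17.141474, 12.5000).
Jacobian J = [[8·x₁·x₂ + 2·sin(x₁), 4·x₁^2 - 4], [-6·x₁·x₂ - 2·x₁ - 3, -3·x₁^2 - 2·x₂]].
At the point, J = [[34.005010, 5.0000], [-27.0000, -0.7500]] (det J = 109.496242).
Solving J·Δ = −F gives Δ = (0.4534, 0.3448).
Then the next iterate is (x₁, x₂)₁ = (-1.0466, -2.6552).
Re-evaluating at (-1.0466, -2.6552): F = (-4.013957, 2.719633), so ‖F‖₂ = 4.8485.

4.8485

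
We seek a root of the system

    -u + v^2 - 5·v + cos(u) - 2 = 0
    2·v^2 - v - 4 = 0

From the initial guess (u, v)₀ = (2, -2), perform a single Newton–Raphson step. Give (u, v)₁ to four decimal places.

(3.8771, -1.3333)

At (2, -2): F = (9.583853, 6.0000).
Jacobian J = [[-sin(u) - 1, 2·v - 5], [0, 4·v - 1]].
At the point, J = [[-1.909297, -9.0000], [0.0000, -9.0000]] (det J = 17.183677).
Solving J·Δ = −F gives Δ = (1.8771, 0.6667).
Then the next iterate is (u, v)₁ = (3.8771, -1.3333).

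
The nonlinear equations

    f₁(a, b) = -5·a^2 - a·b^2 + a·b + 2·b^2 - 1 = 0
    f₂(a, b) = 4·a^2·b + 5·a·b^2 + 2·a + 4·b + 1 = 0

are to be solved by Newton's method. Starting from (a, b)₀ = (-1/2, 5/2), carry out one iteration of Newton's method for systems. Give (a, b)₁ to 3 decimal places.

(-0.685, 1.509)

At (-1/2, 5/2): F = (12.125, -3.125).
Jacobian J = [[-10·a - b^2 + b, -2·a·b + a + 4·b], [8·a·b + 5·b^2 + 2, 4·a^2 + 10·a·b + 4]].
At the point, J = [[1.250, 12.000], [23.250, -7.500]] (det J = -288.375).
Solving J·Δ = −F gives Δ = (-0.185, -0.991).
Then the next iterate is (a, b)₁ = (-0.685, 1.509).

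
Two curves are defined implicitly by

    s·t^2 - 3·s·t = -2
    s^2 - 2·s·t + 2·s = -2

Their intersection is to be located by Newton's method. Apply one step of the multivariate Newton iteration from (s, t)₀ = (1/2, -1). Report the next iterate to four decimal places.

(-0.2794, -0.6471)

At (1/2, -1): F = (4.0000, 4.2500).
Jacobian J = [[t^2 - 3·t, 2·s·t - 3·s], [2·s - 2·t + 2, -2·s]].
At the point, J = [[4.0000, -2.5000], [5.0000, -1.0000]] (det J = 8.5000).
Solving J·Δ = −F gives Δ = (-0.7794, 0.3529).
Then the next iterate is (s, t)₁ = (-0.2794, -0.6471).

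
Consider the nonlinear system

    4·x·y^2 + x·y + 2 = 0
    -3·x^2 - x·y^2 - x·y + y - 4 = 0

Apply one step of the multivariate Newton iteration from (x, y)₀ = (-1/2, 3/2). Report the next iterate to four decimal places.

(0.2019, 2.1338)

At (-1/2, 3/2): F = (-3.2500, -1.3750).
Jacobian J = [[4·y^2 + y, 8·x·y + x], [-6·x - y^2 - y, -2·x·y - x + 1]].
At the point, J = [[10.5000, -6.5000], [-0.7500, 3.0000]] (det J = 26.6250).
Solving J·Δ = −F gives Δ = (0.7019, 0.6338).
Then the next iterate is (x, y)₁ = (0.2019, 2.1338).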